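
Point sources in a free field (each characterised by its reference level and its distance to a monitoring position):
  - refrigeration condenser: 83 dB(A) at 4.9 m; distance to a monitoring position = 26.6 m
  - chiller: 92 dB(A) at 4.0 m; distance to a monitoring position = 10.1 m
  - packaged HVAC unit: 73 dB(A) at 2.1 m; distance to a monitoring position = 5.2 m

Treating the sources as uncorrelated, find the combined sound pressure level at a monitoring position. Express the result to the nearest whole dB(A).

84 dB(A)

Propagate each source to the receiver with L = L_ref − 20·log₁₀(r/r_ref), then add intensities.
refrigeration condenser: 83 − 20·log₁₀(26.6/4.9) = 83 − 14.69 = 68.31 dB(A).
chiller: 92 − 20·log₁₀(10.1/4.0) = 92 − 8.05 = 83.95 dB(A).
packaged HVAC unit: 73 − 20·log₁₀(5.2/2.1) = 73 − 7.88 = 65.12 dB(A).
Σ 10^(L/10) = 2.586e+08 → L_total = 10·log₁₀(2.586e+08) = 84.13 dB(A).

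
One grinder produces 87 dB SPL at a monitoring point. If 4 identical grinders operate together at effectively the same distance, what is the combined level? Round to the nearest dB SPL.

93 dB SPL

With 4 equal, uncorrelated contributions the intensity is 4× that of one unit, giving a rise of 10·log₁₀ 4.
L_total = 87 + 10·log₁₀(4) = 87 + 6.021 = 93.02 dB SPL.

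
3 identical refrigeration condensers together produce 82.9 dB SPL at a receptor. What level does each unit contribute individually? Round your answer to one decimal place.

78.1 dB SPL

For N identical incoherent sources L_total = L₁ + 10·log₁₀ N, so L₁ = 82.9 − 10·log₁₀(3) = 82.9 − 4.771.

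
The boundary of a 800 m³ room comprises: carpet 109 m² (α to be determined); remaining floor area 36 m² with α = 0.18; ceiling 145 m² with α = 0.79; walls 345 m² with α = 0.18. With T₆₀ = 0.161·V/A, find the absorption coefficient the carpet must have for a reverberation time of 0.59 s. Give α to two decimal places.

A = 0.161·V/T₆₀ = 0.161·800/0.59 = 218.31 m² sabins.
Absorption from the other surfaces = 36·0.18 + 145·0.79 + 345·0.18 = 183.13 m², so the carpet must supply 35.18 m² over 109 m².
α = 35.18/109 = 0.323.

0.32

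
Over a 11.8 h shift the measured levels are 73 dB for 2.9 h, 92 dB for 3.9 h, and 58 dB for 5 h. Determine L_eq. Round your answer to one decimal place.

87.2 dB

The energy average is taken in the linear domain: L_eq = 10·log₁₀[(Σ tᵢ·10^(Lᵢ/10))/T], T = 11.8 h.
Σ tᵢ·10^(Lᵢ/10) = 2.9·10^(73/10) + 3.9·10^(92/10) + 5·10^(58/10) = 6.242e+09.
L_eq = 10·log₁₀(6.242e+09/11.8) = 87.23 dB.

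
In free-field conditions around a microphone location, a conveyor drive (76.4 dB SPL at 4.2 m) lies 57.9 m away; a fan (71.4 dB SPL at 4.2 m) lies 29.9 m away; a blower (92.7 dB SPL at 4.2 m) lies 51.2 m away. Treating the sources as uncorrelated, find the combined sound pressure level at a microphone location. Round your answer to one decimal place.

71.2 dB SPL

Propagate each source to the receiver with L = L_ref − 20·log₁₀(r/r_ref), then add intensities.
conveyor drive: 76.4 − 20·log₁₀(57.9/4.2) = 76.4 − 22.79 = 53.61 dB SPL.
fan: 71.4 − 20·log₁₀(29.9/4.2) = 71.4 − 17.05 = 54.35 dB SPL.
blower: 92.7 − 20·log₁₀(51.2/4.2) = 92.7 − 21.72 = 70.98 dB SPL.
Σ 10^(L/10) = 1.303e+07 → L_total = 10·log₁₀(1.303e+07) = 71.15 dB SPL.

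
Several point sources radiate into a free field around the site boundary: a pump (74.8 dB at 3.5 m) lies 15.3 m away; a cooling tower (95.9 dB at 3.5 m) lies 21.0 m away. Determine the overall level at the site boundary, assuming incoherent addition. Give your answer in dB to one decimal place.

80.4 dB

Propagate each source to the receiver with L = L_ref − 20·log₁₀(r/r_ref), then add intensities.
pump: 74.8 − 20·log₁₀(15.3/3.5) = 74.8 − 12.81 = 61.99 dB.
cooling tower: 95.9 − 20·log₁₀(21.0/3.5) = 95.9 − 15.56 = 80.34 dB.
Σ 10^(L/10) = 1.096e+08 → L_total = 10·log₁₀(1.096e+08) = 80.40 dB.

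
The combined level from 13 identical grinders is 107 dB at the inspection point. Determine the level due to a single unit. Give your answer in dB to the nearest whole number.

For N identical incoherent sources L_total = L₁ + 10·log₁₀ N, so L₁ = 107 − 10·log₁₀(13) = 107 − 11.139.

96 dB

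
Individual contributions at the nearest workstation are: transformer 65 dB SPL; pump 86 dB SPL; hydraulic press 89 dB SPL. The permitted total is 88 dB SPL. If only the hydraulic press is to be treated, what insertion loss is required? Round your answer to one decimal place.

The untreated sources together contribute 10^(65/10) + 10^(86/10) = 4.013e+08, i.e. 86.03 dB SPL.
The limit corresponds to 10^(88/10) = 6.310e+08; subtracting the fixed part leaves 2.297e+08 for the hydraulic press, i.e. 83.61 dB SPL.
Required insertion loss = 89 − 83.61 = 5.39 dB.

5.4 dB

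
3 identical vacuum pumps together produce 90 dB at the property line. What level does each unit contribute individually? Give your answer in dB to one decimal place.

85.2 dB

Dividing the total intensity by 3 lowers the level by 10·log₁₀ 3 = 4.771 dB: L₁ = 90 − 4.771.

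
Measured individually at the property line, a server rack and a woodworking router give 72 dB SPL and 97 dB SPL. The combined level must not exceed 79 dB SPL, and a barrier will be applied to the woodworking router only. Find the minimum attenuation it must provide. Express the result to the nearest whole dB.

Fixed contribution from the other source: Σ 10^(L/10) = 10^(72/10) = 1.585e+07 (72.00 dB SPL).
To meet 79 dB SPL overall, the treated woodworking router may contribute at most 10^(79/10) − 1.585e+07 = 6.358e+07, i.e. 78.03 dB SPL.
So the woodworking router must be reduced from 97 to 78.03 dB SPL: IL = 18.97 dB.

19 dB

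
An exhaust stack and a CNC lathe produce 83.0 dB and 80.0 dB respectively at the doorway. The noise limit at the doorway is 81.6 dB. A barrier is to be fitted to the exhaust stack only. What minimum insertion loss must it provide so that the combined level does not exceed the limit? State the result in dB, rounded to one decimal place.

Fixed contribution from the other source: Σ 10^(L/10) = 10^(80.0/10) = 1.000e+08 (80.00 dB).
The limit corresponds to 10^(81.6/10) = 1.445e+08; subtracting the fixed part leaves 4.454e+07 for the exhaust stack, i.e. 76.49 dB.
Required insertion loss = 83.0 − 76.49 = 6.51 dB.

6.5 dB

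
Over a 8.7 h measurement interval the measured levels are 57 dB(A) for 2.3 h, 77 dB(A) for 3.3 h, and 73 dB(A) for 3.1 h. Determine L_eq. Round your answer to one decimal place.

74.2 dB(A)

The energy average is taken in the linear domain: L_eq = 10·log₁₀[(Σ tᵢ·10^(Lᵢ/10))/T], T = 8.7 h.
Σ tᵢ·10^(Lᵢ/10) = 2.3·10^(57/10) + 3.3·10^(77/10) + 3.1·10^(73/10) = 2.284e+08.
L_eq = 10·log₁₀(2.284e+08/8.7) = 74.19 dB(A).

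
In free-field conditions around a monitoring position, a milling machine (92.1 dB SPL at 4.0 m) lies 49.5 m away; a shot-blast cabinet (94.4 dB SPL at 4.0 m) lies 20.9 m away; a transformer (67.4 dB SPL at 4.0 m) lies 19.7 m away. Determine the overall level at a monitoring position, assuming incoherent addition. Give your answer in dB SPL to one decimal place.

Propagate each source to the receiver with L = L_ref − 20·log₁₀(r/r_ref), then add intensities.
milling machine: 92.1 − 20·log₁₀(49.5/4.0) = 92.1 − 21.85 = 70.25 dB SPL.
shot-blast cabinet: 94.4 − 20·log₁₀(20.9/4.0) = 94.4 − 14.36 = 80.04 dB SPL.
transformer: 67.4 − 20·log₁₀(19.7/4.0) = 67.4 − 13.85 = 53.55 dB SPL.
Σ 10^(L/10) = 1.117e+08 → L_total = 10·log₁₀(1.117e+08) = 80.48 dB SPL.

80.5 dB SPL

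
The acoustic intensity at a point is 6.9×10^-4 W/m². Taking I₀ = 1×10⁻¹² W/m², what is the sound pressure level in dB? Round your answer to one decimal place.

I/I₀ = 6.9×10^-4/10⁻¹² = 6.9×10^8, and L = 10·log₁₀(I/I₀).
L = 10·(0.8388 + 8) = 88.39 dB.

88.4 dB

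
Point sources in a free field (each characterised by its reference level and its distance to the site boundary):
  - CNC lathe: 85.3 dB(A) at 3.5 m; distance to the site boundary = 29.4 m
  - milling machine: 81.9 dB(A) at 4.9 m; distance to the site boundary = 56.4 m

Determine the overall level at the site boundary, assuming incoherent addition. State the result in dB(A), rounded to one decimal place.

Apply inverse-square spreading to bring every level to the receiver, then sum 10^(L/10).
CNC lathe: 85.3 − 20·log₁₀(29.4/3.5) = 85.3 − 18.49 = 66.81 dB(A).
milling machine: 81.9 − 20·log₁₀(56.4/4.9) = 81.9 − 21.22 = 60.68 dB(A).
Σ 10^(L/10) = 5.971e+06 → L_total = 10·log₁₀(5.971e+06) = 67.76 dB(A).

67.8 dB(A)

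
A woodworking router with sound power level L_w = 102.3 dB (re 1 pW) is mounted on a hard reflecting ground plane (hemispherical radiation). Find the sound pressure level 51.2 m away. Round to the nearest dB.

The power spreads over a hemisphere of area 2π·r², so L_p = L_w − 10·log₁₀(2π·r²).
2π·r² = 1.647e+04 m², 10·log₁₀ of that is 42.167 dB.
L_p = 102.3 − 42.167 = 60.13 dB.

60 dB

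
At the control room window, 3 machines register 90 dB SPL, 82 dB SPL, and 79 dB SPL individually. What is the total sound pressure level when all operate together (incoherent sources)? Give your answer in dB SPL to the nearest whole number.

For uncorrelated sources the intensities add, so convert each level to linear form, sum, and take 10·log₁₀ of the total.
Σ 10^(L/10) = 10^(90/10) + 10^(82/10) + 10^(79/10) = 1.238e+09.
L_total = 10·log₁₀(1.238e+09) = 90.93 dB SPL.

91 dB SPL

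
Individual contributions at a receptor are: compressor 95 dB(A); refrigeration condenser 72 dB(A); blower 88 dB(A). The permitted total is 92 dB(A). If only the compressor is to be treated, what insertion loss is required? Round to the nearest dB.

5 dB

Everything except the compressor sums to 10^(72/10) + 10^(88/10) = 6.468e+08 in linear terms, 88.11 dB(A).
The limit corresponds to 10^(92/10) = 1.585e+09; subtracting the fixed part leaves 9.381e+08 for the compressor, i.e. 89.72 dB(A).
Required insertion loss = 95 − 89.72 = 5.28 dB.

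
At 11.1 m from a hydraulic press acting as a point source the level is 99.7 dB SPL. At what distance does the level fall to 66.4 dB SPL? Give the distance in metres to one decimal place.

513.2 m

The 33.3 dB drop corresponds to a distance ratio of 10^(33.3/20) for a point source.
r₂ = 11.1·10^((99.7−66.4)/20) = 11.1·10^(33.3/20) = 513.24 m.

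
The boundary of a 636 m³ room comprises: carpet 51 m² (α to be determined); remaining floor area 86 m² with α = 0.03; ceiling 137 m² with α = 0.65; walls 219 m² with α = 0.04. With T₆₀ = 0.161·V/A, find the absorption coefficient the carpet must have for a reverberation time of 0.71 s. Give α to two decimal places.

A = 0.161·V/T₆₀ = 0.161·636/0.71 = 144.22 m² sabins.
Absorption from the other surfaces = 86·0.03 + 137·0.65 + 219·0.04 = 100.39 m², so the carpet must supply 43.83 m² over 51 m².
α = 43.83/51 = 0.859.

0.86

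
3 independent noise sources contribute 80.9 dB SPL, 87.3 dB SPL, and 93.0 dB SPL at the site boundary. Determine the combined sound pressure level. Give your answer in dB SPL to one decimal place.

94.2 dB SPL

For uncorrelated sources the intensities add, so convert each level to linear form, sum, and take 10·log₁₀ of the total.
Σ 10^(L/10) = 10^(80.9/10) + 10^(87.3/10) + 10^(93.0/10) = 2.655e+09.
L_total = 10·log₁₀(2.655e+09) = 94.24 dB SPL.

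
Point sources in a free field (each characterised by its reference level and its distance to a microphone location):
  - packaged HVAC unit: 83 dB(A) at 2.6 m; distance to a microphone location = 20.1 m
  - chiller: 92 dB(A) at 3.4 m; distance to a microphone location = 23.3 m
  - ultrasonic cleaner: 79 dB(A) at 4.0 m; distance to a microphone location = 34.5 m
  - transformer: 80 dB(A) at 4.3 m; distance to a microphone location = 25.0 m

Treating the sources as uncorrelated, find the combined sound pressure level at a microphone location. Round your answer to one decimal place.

76.1 dB(A)

Propagate each source to the receiver with L = L_ref − 20·log₁₀(r/r_ref), then add intensities.
packaged HVAC unit: 83 − 20·log₁₀(20.1/2.6) = 83 − 17.76 = 65.24 dB(A).
chiller: 92 − 20·log₁₀(23.3/3.4) = 92 − 16.72 = 75.28 dB(A).
ultrasonic cleaner: 79 − 20·log₁₀(34.5/4.0) = 79 − 18.72 = 60.28 dB(A).
transformer: 80 − 20·log₁₀(25.0/4.3) = 80 − 15.29 = 64.71 dB(A).
Σ 10^(L/10) = 4.111e+07 → L_total = 10·log₁₀(4.111e+07) = 76.14 dB(A).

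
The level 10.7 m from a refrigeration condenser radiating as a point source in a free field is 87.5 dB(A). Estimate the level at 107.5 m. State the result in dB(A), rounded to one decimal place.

Spherical spreading from a point source gives a 20·log₁₀(r₂/r₁) drop.
L₂ = 87.5 − 20·log₁₀(107.5/10.7) = 87.5 − 20.040 = 67.46 dB(A).

67.5 dB(A)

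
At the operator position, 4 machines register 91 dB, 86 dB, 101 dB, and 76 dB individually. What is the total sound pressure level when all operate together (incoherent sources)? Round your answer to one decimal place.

101.5 dB

For uncorrelated sources the intensities add, so convert each level to linear form, sum, and take 10·log₁₀ of the total.
Σ 10^(L/10) = 10^(91/10) + 10^(86/10) + 10^(101/10) + 10^(76/10) = 1.429e+10.
L_total = 10·log₁₀(1.429e+10) = 101.55 dB.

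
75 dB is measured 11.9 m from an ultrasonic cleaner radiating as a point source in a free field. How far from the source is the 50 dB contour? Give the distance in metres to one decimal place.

For a point source L₁ − L₂ = 20·log₁₀(r₂/r₁), so r₂ = r₁·10^((L₁−L₂)/20).
r₂ = 11.9·10^((75−50)/20) = 11.9·10^(25.0/20) = 211.62 m.

211.6 m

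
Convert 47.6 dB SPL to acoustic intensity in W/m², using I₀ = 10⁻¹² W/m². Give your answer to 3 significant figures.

I/I₀ = 10^(47.6/10) = 5.754e+04, so I = 5.754e+04 × 10⁻¹² W/m².

5.75e-08 W/m²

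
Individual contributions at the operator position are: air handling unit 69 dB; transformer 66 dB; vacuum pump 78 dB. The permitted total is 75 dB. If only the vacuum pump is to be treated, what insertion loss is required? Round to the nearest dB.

The untreated sources together contribute 10^(69/10) + 10^(66/10) = 1.192e+07, i.e. 70.76 dB.
The limit corresponds to 10^(75/10) = 3.162e+07; subtracting the fixed part leaves 1.970e+07 for the vacuum pump, i.e. 72.94 dB.
Required insertion loss = 78 − 72.94 = 5.06 dB.

5 dB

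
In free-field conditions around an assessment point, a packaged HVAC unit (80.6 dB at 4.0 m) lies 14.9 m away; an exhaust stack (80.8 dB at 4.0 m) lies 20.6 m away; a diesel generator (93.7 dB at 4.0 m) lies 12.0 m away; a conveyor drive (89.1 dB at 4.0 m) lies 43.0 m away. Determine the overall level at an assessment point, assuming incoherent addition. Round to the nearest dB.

84 dB

Propagate each source to the receiver with L = L_ref − 20·log₁₀(r/r_ref), then add intensities.
packaged HVAC unit: 80.6 − 20·log₁₀(14.9/4.0) = 80.6 − 11.42 = 69.18 dB.
exhaust stack: 80.8 − 20·log₁₀(20.6/4.0) = 80.8 − 14.24 = 66.56 dB.
diesel generator: 93.7 − 20·log₁₀(12.0/4.0) = 93.7 − 9.54 = 84.16 dB.
conveyor drive: 89.1 − 20·log₁₀(43.0/4.0) = 89.1 − 20.63 = 68.47 dB.
Σ 10^(L/10) = 2.803e+08 → L_total = 10·log₁₀(2.803e+08) = 84.48 dB.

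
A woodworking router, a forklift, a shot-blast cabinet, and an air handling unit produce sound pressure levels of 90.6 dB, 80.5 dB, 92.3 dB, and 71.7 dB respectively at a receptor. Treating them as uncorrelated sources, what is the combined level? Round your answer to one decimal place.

Incoherent sources combine by intensity addition: L_total = 10·log₁₀(Σ 10^(L_i/10)).
Σ 10^(L/10) = 10^(90.6/10) + 10^(80.5/10) + 10^(92.3/10) + 10^(71.7/10) = 2.973e+09.
L_total = 10·log₁₀(2.973e+09) = 94.73 dB.

94.7 dB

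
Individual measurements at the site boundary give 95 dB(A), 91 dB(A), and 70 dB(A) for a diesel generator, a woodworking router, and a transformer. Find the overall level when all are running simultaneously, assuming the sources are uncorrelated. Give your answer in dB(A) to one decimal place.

For uncorrelated sources the intensities add, so convert each level to linear form, sum, and take 10·log₁₀ of the total.
Σ 10^(L/10) = 10^(95/10) + 10^(91/10) + 10^(70/10) = 4.431e+09.
L_total = 10·log₁₀(4.431e+09) = 96.47 dB(A).

96.5 dB(A)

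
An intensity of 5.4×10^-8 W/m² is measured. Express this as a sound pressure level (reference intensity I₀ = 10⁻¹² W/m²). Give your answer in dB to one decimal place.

I/I₀ = 5.4×10^-8/10⁻¹² = 5.4×10^4, and L = 10·log₁₀(I/I₀).
L = 10·(0.7324 + 4) = 47.32 dB.

47.3 dB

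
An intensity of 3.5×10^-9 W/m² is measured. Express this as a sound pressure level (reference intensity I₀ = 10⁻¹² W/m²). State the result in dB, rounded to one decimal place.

L = 10·log₁₀(I/I₀) = 10·log₁₀(3.5×10^-9/10⁻¹²) = 10·log₁₀(3.5×10^3).
L = 10·(0.5441 + 3) = 35.44 dB.

35.4 dB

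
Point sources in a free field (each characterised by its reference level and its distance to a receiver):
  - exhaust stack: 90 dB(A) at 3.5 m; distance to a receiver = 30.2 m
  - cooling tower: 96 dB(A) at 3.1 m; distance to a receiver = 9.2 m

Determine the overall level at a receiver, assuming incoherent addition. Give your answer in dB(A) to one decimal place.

86.7 dB(A)

Propagate each source to the receiver with L = L_ref − 20·log₁₀(r/r_ref), then add intensities.
exhaust stack: 90 − 20·log₁₀(30.2/3.5) = 90 − 18.72 = 71.28 dB(A).
cooling tower: 96 − 20·log₁₀(9.2/3.1) = 96 − 9.45 = 86.55 dB(A).
Σ 10^(L/10) = 4.654e+08 → L_total = 10·log₁₀(4.654e+08) = 86.68 dB(A).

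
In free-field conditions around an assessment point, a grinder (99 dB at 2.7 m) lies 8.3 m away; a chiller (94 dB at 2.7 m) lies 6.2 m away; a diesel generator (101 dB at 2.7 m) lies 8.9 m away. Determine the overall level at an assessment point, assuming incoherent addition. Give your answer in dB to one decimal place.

93.9 dB

Propagate each source to the receiver with L = L_ref − 20·log₁₀(r/r_ref), then add intensities.
grinder: 99 − 20·log₁₀(8.3/2.7) = 99 − 9.75 = 89.25 dB.
chiller: 94 − 20·log₁₀(6.2/2.7) = 94 − 7.22 = 86.78 dB.
diesel generator: 101 − 20·log₁₀(8.9/2.7) = 101 − 10.36 = 90.64 dB.
Σ 10^(L/10) = 2.476e+09 → L_total = 10·log₁₀(2.476e+09) = 93.94 dB.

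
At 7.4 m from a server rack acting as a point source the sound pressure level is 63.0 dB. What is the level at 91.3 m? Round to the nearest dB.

41 dB

For a point source, L₂ = L₁ − 20·log₁₀(r₂/r₁).
L₂ = 63.0 − 20·log₁₀(91.3/7.4) = 63.0 − 21.825 = 41.18 dB.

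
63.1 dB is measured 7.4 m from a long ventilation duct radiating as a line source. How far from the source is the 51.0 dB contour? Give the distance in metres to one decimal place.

120.0 m

For a line source L₁ − L₂ = 10·log₁₀(r₂/r₁), so r₂ = r₁·10^((L₁−L₂)/10).
r₂ = 7.4·10^((63.1−51.0)/10) = 7.4·10^(12.1/10) = 120.01 m.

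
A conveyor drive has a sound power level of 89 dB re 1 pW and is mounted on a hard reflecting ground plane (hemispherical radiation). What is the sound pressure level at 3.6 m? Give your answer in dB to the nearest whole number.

Free-field hemispherical radiation: L_p = L_w − 10·log₁₀(2π·r²), r = 3.6 m.
2π·r² = 81.43 m², 10·log₁₀ of that is 19.108 dB.
L_p = 89 − 19.108 = 69.89 dB.

70 dB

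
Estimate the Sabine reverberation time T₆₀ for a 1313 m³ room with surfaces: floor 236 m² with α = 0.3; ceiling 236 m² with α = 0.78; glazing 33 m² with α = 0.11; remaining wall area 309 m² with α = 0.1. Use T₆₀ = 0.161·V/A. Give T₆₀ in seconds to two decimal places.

0.73 s

Total absorption A = 236·0.3 + 236·0.78 + 33·0.11 + 309·0.1 = 289.41 m² sabins.
T₆₀ = 0.161 × 1313 / 289.41 = 0.730 s.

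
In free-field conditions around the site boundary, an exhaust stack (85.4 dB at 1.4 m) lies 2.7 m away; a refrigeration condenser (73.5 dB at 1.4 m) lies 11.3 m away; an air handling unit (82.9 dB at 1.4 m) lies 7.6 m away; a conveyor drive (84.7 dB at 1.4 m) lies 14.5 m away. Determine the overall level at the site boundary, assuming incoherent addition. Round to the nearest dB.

80 dB

First find each source's level at the receiver (point-source: −20·log₁₀(r/r_ref)), then combine on an intensity basis.
exhaust stack: 85.4 − 20·log₁₀(2.7/1.4) = 85.4 − 5.70 = 79.70 dB.
refrigeration condenser: 73.5 − 20·log₁₀(11.3/1.4) = 73.5 − 18.14 = 55.36 dB.
air handling unit: 82.9 − 20·log₁₀(7.6/1.4) = 82.9 − 14.69 = 68.21 dB.
conveyor drive: 84.7 − 20·log₁₀(14.5/1.4) = 84.7 − 20.30 = 64.40 dB.
Σ 10^(L/10) = 1.029e+08 → L_total = 10·log₁₀(1.029e+08) = 80.13 dB.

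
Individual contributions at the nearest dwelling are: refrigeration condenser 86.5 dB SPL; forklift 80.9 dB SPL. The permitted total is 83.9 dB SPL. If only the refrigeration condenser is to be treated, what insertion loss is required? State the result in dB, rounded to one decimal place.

Everything except the refrigeration condenser sums to 10^(80.9/10) = 1.230e+08 in linear terms, 80.90 dB SPL.
The limit corresponds to 10^(83.9/10) = 2.455e+08; subtracting the fixed part leaves 1.224e+08 for the refrigeration condenser, i.e. 80.88 dB SPL.
So the refrigeration condenser must be reduced from 86.5 to 80.88 dB SPL: IL = 5.62 dB.

5.6 dB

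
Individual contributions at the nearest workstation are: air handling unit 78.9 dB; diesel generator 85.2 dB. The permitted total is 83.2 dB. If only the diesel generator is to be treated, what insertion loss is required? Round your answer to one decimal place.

Fixed contribution from the other source: Σ 10^(L/10) = 10^(78.9/10) = 7.762e+07 (78.90 dB).
To meet 83.2 dB overall, the treated diesel generator may contribute at most 10^(83.2/10) − 7.762e+07 = 1.313e+08, i.e. 81.18 dB.
So the diesel generator must be reduced from 85.2 to 81.18 dB: IL = 4.02 dB.

4.0 dB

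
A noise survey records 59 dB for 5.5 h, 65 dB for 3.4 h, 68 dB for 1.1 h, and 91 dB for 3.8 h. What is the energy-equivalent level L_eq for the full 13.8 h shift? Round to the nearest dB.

Weight each interval's intensity by its duration and average over T = 13.8 h:
Σ tᵢ·10^(Lᵢ/10) = 5.5·10^(59/10) + 3.4·10^(65/10) + 1.1·10^(68/10) + 3.8·10^(91/10) = 4.806e+09.
L_eq = 10·log₁₀(4.806e+09/13.8) = 85.42 dB.

85 dB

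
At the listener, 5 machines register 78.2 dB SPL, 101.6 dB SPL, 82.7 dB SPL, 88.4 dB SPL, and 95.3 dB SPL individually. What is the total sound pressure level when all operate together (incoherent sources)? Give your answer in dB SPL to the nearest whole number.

Incoherent sources combine by intensity addition: L_total = 10·log₁₀(Σ 10^(L_i/10)).
Σ 10^(L/10) = 10^(78.2/10) + 10^(101.6/10) + 10^(82.7/10) + 10^(88.4/10) + 10^(95.3/10) = 1.879e+10.
L_total = 10·log₁₀(1.879e+10) = 102.74 dB SPL.

103 dB SPL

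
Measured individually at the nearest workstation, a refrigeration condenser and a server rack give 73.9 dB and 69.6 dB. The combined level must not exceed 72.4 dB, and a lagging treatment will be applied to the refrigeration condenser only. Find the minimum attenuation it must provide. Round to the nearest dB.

5 dB

Fixed contribution from the other source: Σ 10^(L/10) = 10^(69.6/10) = 9.120e+06 (69.60 dB).
To meet 72.4 dB overall, the treated refrigeration condenser may contribute at most 10^(72.4/10) − 9.120e+06 = 8.258e+06, i.e. 69.17 dB.
So the refrigeration condenser must be reduced from 73.9 to 69.17 dB: IL = 4.73 dB.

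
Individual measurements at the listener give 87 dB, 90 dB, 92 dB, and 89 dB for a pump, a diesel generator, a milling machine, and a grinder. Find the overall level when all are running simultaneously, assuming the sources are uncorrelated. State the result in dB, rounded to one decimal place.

95.9 dB

For uncorrelated sources the intensities add, so convert each level to linear form, sum, and take 10·log₁₀ of the total.
Σ 10^(L/10) = 10^(87/10) + 10^(90/10) + 10^(92/10) + 10^(89/10) = 3.880e+09.
L_total = 10·log₁₀(3.880e+09) = 95.89 dB.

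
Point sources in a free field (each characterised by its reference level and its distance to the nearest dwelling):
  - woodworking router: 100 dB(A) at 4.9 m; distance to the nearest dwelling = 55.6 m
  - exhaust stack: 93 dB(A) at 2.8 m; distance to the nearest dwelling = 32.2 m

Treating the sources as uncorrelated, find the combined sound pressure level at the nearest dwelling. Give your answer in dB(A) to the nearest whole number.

80 dB(A)

Propagate each source to the receiver with L = L_ref − 20·log₁₀(r/r_ref), then add intensities.
woodworking router: 100 − 20·log₁₀(55.6/4.9) = 100 − 21.10 = 78.90 dB(A).
exhaust stack: 93 − 20·log₁₀(32.2/2.8) = 93 − 21.21 = 71.79 dB(A).
Σ 10^(L/10) = 9.276e+07 → L_total = 10·log₁₀(9.276e+07) = 79.67 dB(A).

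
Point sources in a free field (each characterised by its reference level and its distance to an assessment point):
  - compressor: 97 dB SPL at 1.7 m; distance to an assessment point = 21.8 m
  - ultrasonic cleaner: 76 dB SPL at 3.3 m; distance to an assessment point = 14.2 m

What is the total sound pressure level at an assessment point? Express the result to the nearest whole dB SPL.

First find each source's level at the receiver (point-source: −20·log₁₀(r/r_ref)), then combine on an intensity basis.
compressor: 97 − 20·log₁₀(21.8/1.7) = 97 − 22.16 = 74.84 dB SPL.
ultrasonic cleaner: 76 − 20·log₁₀(14.2/3.3) = 76 − 12.68 = 63.32 dB SPL.
Σ 10^(L/10) = 3.263e+07 → L_total = 10·log₁₀(3.263e+07) = 75.14 dB SPL.

75 dB SPL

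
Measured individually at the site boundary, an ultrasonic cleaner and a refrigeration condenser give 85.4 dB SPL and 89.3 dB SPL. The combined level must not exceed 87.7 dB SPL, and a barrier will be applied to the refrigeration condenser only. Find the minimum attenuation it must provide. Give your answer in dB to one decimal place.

Everything except the refrigeration condenser sums to 10^(85.4/10) = 3.467e+08 in linear terms, 85.40 dB SPL.
The limit corresponds to 10^(87.7/10) = 5.888e+08; subtracting the fixed part leaves 2.421e+08 for the refrigeration condenser, i.e. 83.84 dB SPL.
So the refrigeration condenser must be reduced from 89.3 to 83.84 dB SPL: IL = 5.46 dB.

5.5 dB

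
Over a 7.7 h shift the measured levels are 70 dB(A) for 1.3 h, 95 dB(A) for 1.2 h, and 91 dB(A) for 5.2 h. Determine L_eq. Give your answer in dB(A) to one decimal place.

The energy average is taken in the linear domain: L_eq = 10·log₁₀[(Σ tᵢ·10^(Lᵢ/10))/T], T = 7.7 h.
Σ tᵢ·10^(Lᵢ/10) = 1.3·10^(70/10) + 1.2·10^(95/10) + 5.2·10^(91/10) = 1.035e+10.
L_eq = 10·log₁₀(1.035e+10/7.7) = 91.29 dB(A).

91.3 dB(A)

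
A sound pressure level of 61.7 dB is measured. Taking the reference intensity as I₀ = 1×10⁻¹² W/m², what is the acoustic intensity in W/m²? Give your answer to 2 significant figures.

1.5e-06 W/m²

I = I₀·10^(L/10) = 10⁻¹² × 10^(61.7/10) = 10^(-5.830).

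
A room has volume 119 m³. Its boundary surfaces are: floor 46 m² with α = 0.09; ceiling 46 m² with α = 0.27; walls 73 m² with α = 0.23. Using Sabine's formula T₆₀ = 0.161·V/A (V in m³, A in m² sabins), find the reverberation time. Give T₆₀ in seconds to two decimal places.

Total absorption A = 46·0.09 + 46·0.27 + 73·0.23 = 33.35 m² sabins.
T₆₀ = 0.161 × 119 / 33.35 = 0.574 s.

0.57 s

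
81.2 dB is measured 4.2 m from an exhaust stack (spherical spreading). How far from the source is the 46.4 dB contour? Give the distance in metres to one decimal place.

230.8 m

The 34.8 dB drop corresponds to a distance ratio of 10^(34.8/20) for a point source.
r₂ = 4.2·10^((81.2−46.4)/20) = 4.2·10^(34.8/20) = 230.81 m.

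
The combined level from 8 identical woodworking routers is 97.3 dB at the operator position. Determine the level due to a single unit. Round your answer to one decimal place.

8 equal contributions raise the level by 10·log₁₀ 8 = 9.031 dB, so each unit alone gives 97.3 − 9.031.

88.3 dB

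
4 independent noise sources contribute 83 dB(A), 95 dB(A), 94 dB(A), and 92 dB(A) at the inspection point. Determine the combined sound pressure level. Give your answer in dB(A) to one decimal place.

For uncorrelated sources the intensities add, so convert each level to linear form, sum, and take 10·log₁₀ of the total.
Σ 10^(L/10) = 10^(83/10) + 10^(95/10) + 10^(94/10) + 10^(92/10) = 7.459e+09.
L_total = 10·log₁₀(7.459e+09) = 98.73 dB(A).

98.7 dB(A)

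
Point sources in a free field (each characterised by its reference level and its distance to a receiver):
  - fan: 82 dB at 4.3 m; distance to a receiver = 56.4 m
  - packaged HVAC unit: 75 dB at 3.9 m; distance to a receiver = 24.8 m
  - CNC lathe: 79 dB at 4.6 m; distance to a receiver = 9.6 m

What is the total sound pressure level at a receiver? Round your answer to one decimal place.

73.0 dB

Propagate each source to the receiver with L = L_ref − 20·log₁₀(r/r_ref), then add intensities.
fan: 82 − 20·log₁₀(56.4/4.3) = 82 − 22.36 = 59.64 dB.
packaged HVAC unit: 75 − 20·log₁₀(24.8/3.9) = 75 − 16.07 = 58.93 dB.
CNC lathe: 79 − 20·log₁₀(9.6/4.6) = 79 − 6.39 = 72.61 dB.
Σ 10^(L/10) = 1.994e+07 → L_total = 10·log₁₀(1.994e+07) = 73.00 dB.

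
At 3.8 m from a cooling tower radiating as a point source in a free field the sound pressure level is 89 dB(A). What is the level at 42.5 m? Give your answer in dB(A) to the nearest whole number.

For a point source, L₂ = L₁ − 20·log₁₀(r₂/r₁).
L₂ = 89 − 20·log₁₀(42.5/3.8) = 89 − 20.972 = 68.03 dB(A).

68 dB(A)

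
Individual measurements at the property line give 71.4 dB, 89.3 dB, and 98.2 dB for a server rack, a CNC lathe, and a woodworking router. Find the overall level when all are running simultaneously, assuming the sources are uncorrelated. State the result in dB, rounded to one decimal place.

98.7 dB

For uncorrelated sources the intensities add, so convert each level to linear form, sum, and take 10·log₁₀ of the total.
Σ 10^(L/10) = 10^(71.4/10) + 10^(89.3/10) + 10^(98.2/10) = 7.472e+09.
L_total = 10·log₁₀(7.472e+09) = 98.73 dB.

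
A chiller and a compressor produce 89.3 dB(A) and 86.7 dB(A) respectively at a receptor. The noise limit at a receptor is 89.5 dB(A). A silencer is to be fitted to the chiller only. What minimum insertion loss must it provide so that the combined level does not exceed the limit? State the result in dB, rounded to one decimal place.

Everything except the chiller sums to 10^(86.7/10) = 4.677e+08 in linear terms, 86.70 dB(A).
To meet 89.5 dB(A) overall, the treated chiller may contribute at most 10^(89.5/10) − 4.677e+08 = 4.235e+08, i.e. 86.27 dB(A).
So the chiller must be reduced from 89.3 to 86.27 dB(A): IL = 3.03 dB.

3.0 dB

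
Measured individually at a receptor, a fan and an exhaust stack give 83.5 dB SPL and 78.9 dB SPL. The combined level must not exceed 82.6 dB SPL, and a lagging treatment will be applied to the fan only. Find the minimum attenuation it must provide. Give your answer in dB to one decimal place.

Everything except the fan sums to 10^(78.9/10) = 7.762e+07 in linear terms, 78.90 dB SPL.
To meet 82.6 dB SPL overall, the treated fan may contribute at most 10^(82.6/10) − 7.762e+07 = 1.043e+08, i.e. 80.18 dB SPL.
So the fan must be reduced from 83.5 to 80.18 dB SPL: IL = 3.32 dB.

3.3 dB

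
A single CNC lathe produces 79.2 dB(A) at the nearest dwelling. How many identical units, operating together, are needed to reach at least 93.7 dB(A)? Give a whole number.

Need L₁ + 10·log₁₀ N ≥ 93.7, i.e. log₁₀ N ≥ 1.45.
N ≥ 10^(14.5/10) = 28.184, so N = 29.

29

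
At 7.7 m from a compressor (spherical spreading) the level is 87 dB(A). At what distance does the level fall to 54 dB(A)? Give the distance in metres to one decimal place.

343.9 m

Point-source spreading drops the level by 20·log₁₀(r₂/r₁); inverting, r₂/r₁ = 10^(ΔL/20).
r₂ = 7.7·10^((87−54)/20) = 7.7·10^(33.0/20) = 343.95 m.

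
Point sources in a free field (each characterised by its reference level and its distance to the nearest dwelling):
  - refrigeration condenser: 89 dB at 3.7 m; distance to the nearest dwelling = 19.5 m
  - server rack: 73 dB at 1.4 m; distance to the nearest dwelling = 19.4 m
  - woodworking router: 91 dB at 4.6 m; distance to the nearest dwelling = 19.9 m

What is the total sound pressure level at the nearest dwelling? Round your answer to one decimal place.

79.8 dB

Propagate each source to the receiver with L = L_ref − 20·log₁₀(r/r_ref), then add intensities.
refrigeration condenser: 89 − 20·log₁₀(19.5/3.7) = 89 − 14.44 = 74.56 dB.
server rack: 73 − 20·log₁₀(19.4/1.4) = 73 − 22.83 = 50.17 dB.
woodworking router: 91 − 20·log₁₀(19.9/4.6) = 91 − 12.72 = 78.28 dB.
Σ 10^(L/10) = 9.597e+07 → L_total = 10·log₁₀(9.597e+07) = 79.82 dB.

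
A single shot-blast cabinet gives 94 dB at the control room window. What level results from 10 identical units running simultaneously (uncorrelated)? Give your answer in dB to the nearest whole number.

104 dB

With 10 equal, uncorrelated contributions the intensity is 10× that of one unit, giving a rise of 10·log₁₀ 10.
L_total = 94 + 10·log₁₀(10) = 94 + 10.000 = 104.00 dB.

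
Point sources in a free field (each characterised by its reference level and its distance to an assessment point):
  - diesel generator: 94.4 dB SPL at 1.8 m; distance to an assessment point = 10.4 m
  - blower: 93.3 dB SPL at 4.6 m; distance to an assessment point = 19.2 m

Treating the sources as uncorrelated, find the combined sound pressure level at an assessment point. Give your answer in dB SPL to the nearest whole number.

83 dB SPL

Propagate each source to the receiver with L = L_ref − 20·log₁₀(r/r_ref), then add intensities.
diesel generator: 94.4 − 20·log₁₀(10.4/1.8) = 94.4 − 15.24 = 79.16 dB SPL.
blower: 93.3 − 20·log₁₀(19.2/4.6) = 93.3 − 12.41 = 80.89 dB SPL.
Σ 10^(L/10) = 2.052e+08 → L_total = 10·log₁₀(2.052e+08) = 83.12 dB SPL.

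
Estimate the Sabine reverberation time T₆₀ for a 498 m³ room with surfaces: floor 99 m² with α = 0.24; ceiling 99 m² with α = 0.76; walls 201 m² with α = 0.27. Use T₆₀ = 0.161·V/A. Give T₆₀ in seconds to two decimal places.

0.52 s

Summing Sᵢαᵢ: 99·0.24 + 99·0.76 + 201·0.27 = 153.27 m².
T₆₀ = 0.161 × 498 / 153.27 = 0.523 s.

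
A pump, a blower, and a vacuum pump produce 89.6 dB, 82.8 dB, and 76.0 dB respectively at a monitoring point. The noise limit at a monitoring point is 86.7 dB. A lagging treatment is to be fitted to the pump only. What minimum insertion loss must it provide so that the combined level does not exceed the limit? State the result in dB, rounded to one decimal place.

5.8 dB

Everything except the pump sums to 10^(82.8/10) + 10^(76.0/10) = 2.304e+08 in linear terms, 83.62 dB.
The limit corresponds to 10^(86.7/10) = 4.677e+08; subtracting the fixed part leaves 2.374e+08 for the pump, i.e. 83.75 dB.
So the pump must be reduced from 89.6 to 83.75 dB: IL = 5.85 dB.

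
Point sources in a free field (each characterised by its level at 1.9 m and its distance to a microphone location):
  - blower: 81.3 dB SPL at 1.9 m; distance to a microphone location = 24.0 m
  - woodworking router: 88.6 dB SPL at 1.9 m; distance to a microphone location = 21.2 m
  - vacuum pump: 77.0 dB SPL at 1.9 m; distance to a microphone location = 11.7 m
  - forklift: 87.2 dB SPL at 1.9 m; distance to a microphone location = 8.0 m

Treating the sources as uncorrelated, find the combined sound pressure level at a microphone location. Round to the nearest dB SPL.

76 dB SPL

Apply inverse-square spreading to bring every level to the receiver, then sum 10^(L/10).
blower: 81.3 − 20·log₁₀(24.0/1.9) = 81.3 − 22.03 = 59.27 dB SPL.
woodworking router: 88.6 − 20·log₁₀(21.2/1.9) = 88.6 − 20.95 = 67.65 dB SPL.
vacuum pump: 77.0 − 20·log₁₀(11.7/1.9) = 77.0 − 15.79 = 61.21 dB SPL.
forklift: 87.2 − 20·log₁₀(8.0/1.9) = 87.2 − 12.49 = 74.71 dB SPL.
Σ 10^(L/10) = 3.759e+07 → L_total = 10·log₁₀(3.759e+07) = 75.75 dB SPL.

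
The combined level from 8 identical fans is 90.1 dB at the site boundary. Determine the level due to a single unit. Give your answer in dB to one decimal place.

81.1 dB

For N identical incoherent sources L_total = L₁ + 10·log₁₀ N, so L₁ = 90.1 − 10·log₁₀(8) = 90.1 − 9.031.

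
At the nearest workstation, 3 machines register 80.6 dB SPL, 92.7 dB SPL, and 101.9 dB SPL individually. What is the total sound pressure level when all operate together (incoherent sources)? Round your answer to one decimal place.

Incoherent sources combine by intensity addition: L_total = 10·log₁₀(Σ 10^(L_i/10)).
Σ 10^(L/10) = 10^(80.6/10) + 10^(92.7/10) + 10^(101.9/10) = 1.747e+10.
L_total = 10·log₁₀(1.747e+10) = 102.42 dB SPL.

102.4 dB SPL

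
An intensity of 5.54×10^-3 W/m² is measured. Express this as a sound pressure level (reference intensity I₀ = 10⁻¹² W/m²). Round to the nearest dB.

I/I₀ = 5.54×10^-3/10⁻¹² = 5.54×10^9, and L = 10·log₁₀(I/I₀).
L = 10·(0.7435 + 9) = 97.44 dB.

97 dB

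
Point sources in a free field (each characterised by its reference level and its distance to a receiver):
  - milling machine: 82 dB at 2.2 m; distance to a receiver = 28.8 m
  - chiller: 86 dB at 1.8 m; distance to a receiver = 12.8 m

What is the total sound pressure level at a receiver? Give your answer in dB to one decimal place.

69.4 dB

Propagate each source to the receiver with L = L_ref − 20·log₁₀(r/r_ref), then add intensities.
milling machine: 82 − 20·log₁₀(28.8/2.2) = 82 − 22.34 = 59.66 dB.
chiller: 86 − 20·log₁₀(12.8/1.8) = 86 − 17.04 = 68.96 dB.
Σ 10^(L/10) = 8.798e+06 → L_total = 10·log₁₀(8.798e+06) = 69.44 dB.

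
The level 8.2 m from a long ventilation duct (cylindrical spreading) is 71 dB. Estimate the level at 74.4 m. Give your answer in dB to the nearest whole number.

For a line source, L₂ = L₁ − 10·log₁₀(r₂/r₁).
L₂ = 71 − 10·log₁₀(74.4/8.2) = 71 − 9.578 = 61.42 dB.

61 dB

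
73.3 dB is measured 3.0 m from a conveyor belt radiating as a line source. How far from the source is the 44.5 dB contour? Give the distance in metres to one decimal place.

For a line source L₁ − L₂ = 10·log₁₀(r₂/r₁), so r₂ = r₁·10^((L₁−L₂)/10).
r₂ = 3.0·10^((73.3−44.5)/10) = 3.0·10^(28.8/10) = 2275.73 m.

2275.7 m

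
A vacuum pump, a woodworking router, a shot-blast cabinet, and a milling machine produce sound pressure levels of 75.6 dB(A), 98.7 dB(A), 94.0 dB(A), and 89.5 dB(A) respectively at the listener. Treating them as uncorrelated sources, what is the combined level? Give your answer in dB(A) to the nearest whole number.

Incoherent sources combine by intensity addition: L_total = 10·log₁₀(Σ 10^(L_i/10)).
Σ 10^(L/10) = 10^(75.6/10) + 10^(98.7/10) + 10^(94.0/10) + 10^(89.5/10) = 1.085e+10.
L_total = 10·log₁₀(1.085e+10) = 100.36 dB(A).

100 dB(A)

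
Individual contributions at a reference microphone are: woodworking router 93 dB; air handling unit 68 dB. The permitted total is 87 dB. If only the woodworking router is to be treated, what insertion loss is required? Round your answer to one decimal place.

6.1 dB

Everything except the woodworking router sums to 10^(68/10) = 6.310e+06 in linear terms, 68.00 dB.
To meet 87 dB overall, the treated woodworking router may contribute at most 10^(87/10) − 6.310e+06 = 4.949e+08, i.e. 86.94 dB.
So the woodworking router must be reduced from 93 to 86.94 dB: IL = 6.06 dB.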